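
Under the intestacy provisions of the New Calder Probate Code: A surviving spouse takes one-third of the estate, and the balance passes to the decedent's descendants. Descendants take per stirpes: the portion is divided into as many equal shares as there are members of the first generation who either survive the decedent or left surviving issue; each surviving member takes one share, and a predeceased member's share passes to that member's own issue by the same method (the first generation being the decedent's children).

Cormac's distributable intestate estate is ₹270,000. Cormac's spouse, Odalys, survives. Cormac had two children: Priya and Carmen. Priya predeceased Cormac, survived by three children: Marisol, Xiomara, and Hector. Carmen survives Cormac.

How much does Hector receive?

Hector receives ₹30,000.

Odalys takes one-third of ₹270,000 = ₹90,000. The remaining ₹180,000 passes to the descendants.
The descendants' portion (₹180,000) is divided into 2 shares of ₹90,000: Carmen takes ₹90,000; Priya's ₹90,000 share passes to Priya's issue.
Priya's share (₹90,000) is divided into 3 shares of ₹30,000: Marisol, Xiomara, and Hector each take ₹30,000.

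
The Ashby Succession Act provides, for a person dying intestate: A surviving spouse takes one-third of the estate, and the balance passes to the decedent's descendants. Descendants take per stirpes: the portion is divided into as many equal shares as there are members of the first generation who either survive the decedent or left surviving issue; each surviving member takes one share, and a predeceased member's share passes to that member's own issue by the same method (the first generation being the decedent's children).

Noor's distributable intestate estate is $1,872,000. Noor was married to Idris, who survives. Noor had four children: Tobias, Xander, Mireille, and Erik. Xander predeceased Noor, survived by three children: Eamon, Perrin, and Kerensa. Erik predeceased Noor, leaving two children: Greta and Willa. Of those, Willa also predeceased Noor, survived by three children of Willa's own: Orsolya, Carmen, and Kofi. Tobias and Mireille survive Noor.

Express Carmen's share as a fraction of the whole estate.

Idris takes one-third of $1,872,000 = $624,000. The remaining $1,248,000 passes to the descendants.
The descendants' portion ($1,248,000) is divided into 4 shares of $312,000: Tobias and Mireille each take $312,000; Xander's $312,000 share passes to Xander's issue; Erik's $312,000 share passes to Erik's issue.
Xander's share ($312,000) is divided into 3 shares of $104,000: Eamon, Perrin, and Kerensa each take $104,000.
Erik's share ($312,000) is divided into 2 shares of $156,000: Greta takes $156,000; Willa's $156,000 share passes to Willa's issue.
Willa's share ($156,000) is divided into 3 shares of $52,000: Orsolya, Carmen, and Kofi each take $52,000.

Carmen receives 1/36 of the estate.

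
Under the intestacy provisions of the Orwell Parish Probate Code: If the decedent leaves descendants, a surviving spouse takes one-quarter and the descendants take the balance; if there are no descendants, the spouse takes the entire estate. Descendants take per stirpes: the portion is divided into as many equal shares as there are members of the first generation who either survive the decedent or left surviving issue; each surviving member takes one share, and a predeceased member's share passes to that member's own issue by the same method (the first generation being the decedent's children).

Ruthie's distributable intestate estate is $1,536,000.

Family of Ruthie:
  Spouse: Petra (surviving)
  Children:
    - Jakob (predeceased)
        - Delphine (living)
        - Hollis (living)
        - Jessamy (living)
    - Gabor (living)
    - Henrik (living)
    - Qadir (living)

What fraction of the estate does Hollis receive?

Petra takes one-quarter of $1,536,000 = $384,000. The remaining $1,152,000 passes to the descendants.
The descendants' portion ($1,152,000) is divided into 4 shares of $288,000: Gabor, Henrik, and Qadir each take $288,000; Jakob's $288,000 share passes to Jakob's issue.
Jakob's share ($288,000) is divided into 3 shares of $96,000: Delphine, Hollis, and Jessamy each take $96,000.

Hollis receives 1/16 of the estate.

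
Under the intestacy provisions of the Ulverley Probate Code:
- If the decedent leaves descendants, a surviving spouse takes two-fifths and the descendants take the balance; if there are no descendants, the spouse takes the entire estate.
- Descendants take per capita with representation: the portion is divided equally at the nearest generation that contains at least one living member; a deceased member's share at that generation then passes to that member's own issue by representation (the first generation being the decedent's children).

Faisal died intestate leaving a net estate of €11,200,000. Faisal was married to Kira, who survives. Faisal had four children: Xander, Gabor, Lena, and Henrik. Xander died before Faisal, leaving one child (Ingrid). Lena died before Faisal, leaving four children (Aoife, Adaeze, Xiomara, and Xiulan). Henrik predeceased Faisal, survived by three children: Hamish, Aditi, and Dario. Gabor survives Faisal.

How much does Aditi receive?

Aditi receives €560,000.

Kira takes two-fifths of €11,200,000 = €4,480,000. The remaining €6,720,000 passes to the descendants.
The descendants' portion (€6,720,000) is divided into 4 shares of €1,680,000: Gabor takes €1,680,000; Xander's €1,680,000 share passes to Xander's issue; Lena's €1,680,000 share passes to Lena's issue; Henrik's €1,680,000 share passes to Henrik's issue.
Xander's share (€1,680,000) passes entirely to Ingrid.
Lena's share (€1,680,000) is divided into 4 shares of €420,000: Aoife, Adaeze, Xiomara, and Xiulan each take €420,000.
Henrik's share (€1,680,000) is divided into 3 shares of €560,000: Hamish, Aditi, and Dario each take €560,000.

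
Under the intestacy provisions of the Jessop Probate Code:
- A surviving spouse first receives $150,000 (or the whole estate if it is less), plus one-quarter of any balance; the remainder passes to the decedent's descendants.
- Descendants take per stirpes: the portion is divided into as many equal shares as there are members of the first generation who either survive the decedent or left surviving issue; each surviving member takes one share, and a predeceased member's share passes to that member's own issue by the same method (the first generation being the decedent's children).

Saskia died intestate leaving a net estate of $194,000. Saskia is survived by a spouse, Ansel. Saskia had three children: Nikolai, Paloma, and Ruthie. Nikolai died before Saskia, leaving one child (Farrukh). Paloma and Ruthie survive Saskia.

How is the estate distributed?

Ansel first takes $150,000, leaving a balance of $44,000. Ansel then takes one-quarter of the balance ($11,000), for a total of $161,000. The remaining $33,000 passes to the descendants.
The descendants' portion ($33,000) is divided into 3 shares of $11,000: Paloma and Ruthie each take $11,000; Nikolai's $11,000 share passes to Nikolai's issue.
Nikolai's share ($11,000) passes entirely to Farrukh.

Ansel: $161,000; Farrukh: $11,000; Paloma: $11,000; Ruthie: $11,000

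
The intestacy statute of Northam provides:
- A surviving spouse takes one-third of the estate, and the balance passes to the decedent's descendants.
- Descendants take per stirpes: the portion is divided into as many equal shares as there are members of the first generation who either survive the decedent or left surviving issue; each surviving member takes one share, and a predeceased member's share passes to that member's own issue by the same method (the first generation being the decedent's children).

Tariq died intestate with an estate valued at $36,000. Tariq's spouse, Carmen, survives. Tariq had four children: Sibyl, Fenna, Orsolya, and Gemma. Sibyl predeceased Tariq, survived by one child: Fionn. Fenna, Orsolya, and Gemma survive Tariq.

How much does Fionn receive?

Carmen takes one-third of $36,000 = $12,000. The remaining $24,000 passes to the descendants.
The descendants' portion ($24,000) is divided into 4 shares of $6,000: Fenna, Orsolya, and Gemma each take $6,000; Sibyl's $6,000 share passes to Sibyl's issue.
Sibyl's share ($6,000) passes entirely to Fionn.

Fionn receives $6,000.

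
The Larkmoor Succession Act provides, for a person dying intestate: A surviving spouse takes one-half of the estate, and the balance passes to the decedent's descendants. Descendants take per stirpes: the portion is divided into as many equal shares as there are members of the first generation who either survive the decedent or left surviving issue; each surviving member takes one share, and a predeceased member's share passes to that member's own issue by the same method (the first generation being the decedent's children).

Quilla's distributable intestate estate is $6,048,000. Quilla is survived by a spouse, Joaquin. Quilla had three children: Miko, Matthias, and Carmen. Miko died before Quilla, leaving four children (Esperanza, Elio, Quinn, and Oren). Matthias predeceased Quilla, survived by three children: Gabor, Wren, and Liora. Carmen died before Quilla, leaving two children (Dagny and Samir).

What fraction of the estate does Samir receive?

Samir receives 1/12 of the estate.

Joaquin takes one-half of $6,048,000 = $3,024,000. The remaining $3,024,000 passes to the descendants.
The descendants' portion ($3,024,000) is divided into 3 shares of $1,008,000: Miko's $1,008,000 share passes to Miko's issue; Matthias's $1,008,000 share passes to Matthias's issue; Carmen's $1,008,000 share passes to Carmen's issue.
Miko's share ($1,008,000) is divided into 4 shares of $252,000: Esperanza, Elio, Quinn, and Oren each take $252,000.
Matthias's share ($1,008,000) is divided into 3 shares of $336,000: Gabor, Wren, and Liora each take $336,000.
Carmen's share ($1,008,000) is divided into 2 shares of $504,000: Dagny and Samir each take $504,000.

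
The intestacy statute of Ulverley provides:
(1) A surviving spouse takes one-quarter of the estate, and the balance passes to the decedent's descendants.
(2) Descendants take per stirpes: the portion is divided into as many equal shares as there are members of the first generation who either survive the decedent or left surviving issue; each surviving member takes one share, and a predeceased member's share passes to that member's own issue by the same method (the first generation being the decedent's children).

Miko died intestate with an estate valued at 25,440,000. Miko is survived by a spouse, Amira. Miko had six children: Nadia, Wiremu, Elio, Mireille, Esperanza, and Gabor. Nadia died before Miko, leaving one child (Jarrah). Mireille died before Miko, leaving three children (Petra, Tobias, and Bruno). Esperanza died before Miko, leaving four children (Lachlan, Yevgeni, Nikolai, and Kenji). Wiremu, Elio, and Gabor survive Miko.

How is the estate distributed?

Amira: 6,360,000; Jarrah: 3,180,000; Wiremu: 3,180,000; Elio: 3,180,000; Petra: 1,060,000; Tobias: 1,060,000; Bruno: 1,060,000; Lachlan: 795,000; Yevgeni: 795,000; Nikolai: 795,000; Kenji: 795,000; Gabor: 3,180,000

Amira takes one-quarter of 25,440,000 = 6,360,000. The remaining 19,080,000 passes to the descendants.
The descendants' portion (19,080,000) is divided into 6 shares of 3,180,000: Wiremu, Elio, and Gabor each take 3,180,000; Nadia's 3,180,000 share passes to Nadia's issue; Mireille's 3,180,000 share passes to Mireille's issue; Esperanza's 3,180,000 share passes to Esperanza's issue.
Nadia's share (3,180,000) passes entirely to Jarrah.
Mireille's share (3,180,000) is divided into 3 shares of 1,060,000: Petra, Tobias, and Bruno each take 1,060,000.
Esperanza's share (3,180,000) is divided into 4 shares of 795,000: Lachlan, Yevgeni, Nikolai, and Kenji each take 795,000.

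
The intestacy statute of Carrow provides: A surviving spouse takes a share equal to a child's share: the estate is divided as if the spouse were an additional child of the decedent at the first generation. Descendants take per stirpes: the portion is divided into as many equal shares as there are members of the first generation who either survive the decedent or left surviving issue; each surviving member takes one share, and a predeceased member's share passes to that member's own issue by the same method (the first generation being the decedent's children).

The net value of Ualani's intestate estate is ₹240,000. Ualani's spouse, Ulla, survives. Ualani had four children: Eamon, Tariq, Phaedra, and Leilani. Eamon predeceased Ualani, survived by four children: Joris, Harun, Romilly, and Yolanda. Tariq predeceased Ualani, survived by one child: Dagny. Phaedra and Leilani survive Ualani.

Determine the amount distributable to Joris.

Joris receives ₹12,000.

The spouse counts as an additional share at the children's level, so there are 5 primary shares of ₹48,000. Ulla takes one such share (₹48,000).
The children's combined portion (₹192,000) is divided into 4 shares of ₹48,000: Phaedra and Leilani each take ₹48,000; Eamon's ₹48,000 share passes to Eamon's issue; Tariq's ₹48,000 share passes to Tariq's issue.
Eamon's share (₹48,000) is divided into 4 shares of ₹12,000: Joris, Harun, Romilly, and Yolanda each take ₹12,000.
Tariq's share (₹48,000) passes entirely to Dagny.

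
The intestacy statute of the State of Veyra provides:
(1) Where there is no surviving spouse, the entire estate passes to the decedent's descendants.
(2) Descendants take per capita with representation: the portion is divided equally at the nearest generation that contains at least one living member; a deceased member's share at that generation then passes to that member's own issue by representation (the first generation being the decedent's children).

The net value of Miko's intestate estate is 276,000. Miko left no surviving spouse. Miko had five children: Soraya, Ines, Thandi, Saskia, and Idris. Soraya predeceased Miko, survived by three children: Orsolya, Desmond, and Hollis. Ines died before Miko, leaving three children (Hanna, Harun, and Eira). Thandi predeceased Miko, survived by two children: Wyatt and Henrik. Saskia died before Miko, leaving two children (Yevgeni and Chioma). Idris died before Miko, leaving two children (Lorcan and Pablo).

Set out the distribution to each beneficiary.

The entire 276,000 passes to the descendants.
No child survives, so the initial division is made at the grandchildren's generation.
That amount (276,000) is divided into 12 shares of 23,000: Orsolya, Desmond, Hollis, Hanna, Harun, Eira, Wyatt, Henrik, Yevgeni, Chioma, Lorcan, and Pablo each take 23,000.

Orsolya: 23,000; Desmond: 23,000; Hollis: 23,000; Hanna: 23,000; Harun: 23,000; Eira: 23,000; Wyatt: 23,000; Henrik: 23,000; Yevgeni: 23,000; Chioma: 23,000; Lorcan: 23,000; Pablo: 23,000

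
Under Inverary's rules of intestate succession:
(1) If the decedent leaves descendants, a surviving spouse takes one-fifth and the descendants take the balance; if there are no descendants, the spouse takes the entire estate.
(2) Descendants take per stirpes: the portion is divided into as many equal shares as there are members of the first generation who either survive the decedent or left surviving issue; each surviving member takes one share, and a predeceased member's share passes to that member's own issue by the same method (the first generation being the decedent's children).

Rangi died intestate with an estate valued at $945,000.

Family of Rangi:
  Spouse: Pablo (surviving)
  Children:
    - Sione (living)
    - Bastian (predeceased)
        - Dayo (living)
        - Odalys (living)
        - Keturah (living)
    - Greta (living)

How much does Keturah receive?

Pablo takes one-fifth of $945,000 = $189,000. The remaining $756,000 passes to the descendants.
The descendants' portion ($756,000) is divided into 3 shares of $252,000: Sione and Greta each take $252,000; Bastian's $252,000 share passes to Bastian's issue.
Bastian's share ($252,000) is divided into 3 shares of $84,000: Dayo, Odalys, and Keturah each take $84,000.

Keturah receives $84,000.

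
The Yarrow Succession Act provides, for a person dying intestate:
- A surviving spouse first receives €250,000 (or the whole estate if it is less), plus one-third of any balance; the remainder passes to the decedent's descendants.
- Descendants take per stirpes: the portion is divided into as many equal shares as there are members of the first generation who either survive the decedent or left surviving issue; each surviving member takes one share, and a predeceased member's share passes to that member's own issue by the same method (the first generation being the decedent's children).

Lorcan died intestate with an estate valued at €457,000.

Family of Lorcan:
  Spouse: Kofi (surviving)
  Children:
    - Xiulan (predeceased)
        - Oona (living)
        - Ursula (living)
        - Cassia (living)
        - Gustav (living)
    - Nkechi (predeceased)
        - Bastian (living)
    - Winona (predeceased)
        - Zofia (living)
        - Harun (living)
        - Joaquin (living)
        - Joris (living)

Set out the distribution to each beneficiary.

Kofi first takes €250,000, leaving a balance of €207,000. Kofi then takes one-third of the balance (€69,000), for a total of €319,000. The remaining €138,000 passes to the descendants.
The descendants' portion (€138,000) is divided into 3 shares of €46,000: Xiulan's €46,000 share passes to Xiulan's issue; Nkechi's €46,000 share passes to Nkechi's issue; Winona's €46,000 share passes to Winona's issue.
Xiulan's share (€46,000) is divided into 4 shares of €11,500: Oona, Ursula, Cassia, and Gustav each take €11,500.
Nkechi's share (€46,000) passes entirely to Bastian.
Winona's share (€46,000) is divided into 4 shares of €11,500: Zofia, Harun, Joaquin, and Joris each take €11,500.

Kofi: €319,000; Oona: €11,500; Ursula: €11,500; Cassia: €11,500; Gustav: €11,500; Bastian: €46,000; Zofia: €11,500; Harun: €11,500; Joaquin: €11,500; Joris: €11,500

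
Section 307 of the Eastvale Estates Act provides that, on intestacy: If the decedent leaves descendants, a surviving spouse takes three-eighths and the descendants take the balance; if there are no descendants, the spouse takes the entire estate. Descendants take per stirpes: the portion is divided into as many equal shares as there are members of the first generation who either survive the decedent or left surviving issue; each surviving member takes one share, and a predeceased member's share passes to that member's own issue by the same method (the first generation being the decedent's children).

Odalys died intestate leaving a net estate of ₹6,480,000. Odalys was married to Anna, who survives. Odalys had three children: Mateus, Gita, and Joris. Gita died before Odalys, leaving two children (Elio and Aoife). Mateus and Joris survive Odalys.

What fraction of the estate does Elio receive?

Elio receives 5/48 of the estate.

Anna takes three-eighths of ₹6,480,000 = ₹2,430,000. The remaining ₹4,050,000 passes to the descendants.
The descendants' portion (₹4,050,000) is divided into 3 shares of ₹1,350,000: Mateus and Joris each take ₹1,350,000; Gita's ₹1,350,000 share passes to Gita's issue.
Gita's share (₹1,350,000) is divided into 2 shares of ₹675,000: Elio and Aoife each take ₹675,000.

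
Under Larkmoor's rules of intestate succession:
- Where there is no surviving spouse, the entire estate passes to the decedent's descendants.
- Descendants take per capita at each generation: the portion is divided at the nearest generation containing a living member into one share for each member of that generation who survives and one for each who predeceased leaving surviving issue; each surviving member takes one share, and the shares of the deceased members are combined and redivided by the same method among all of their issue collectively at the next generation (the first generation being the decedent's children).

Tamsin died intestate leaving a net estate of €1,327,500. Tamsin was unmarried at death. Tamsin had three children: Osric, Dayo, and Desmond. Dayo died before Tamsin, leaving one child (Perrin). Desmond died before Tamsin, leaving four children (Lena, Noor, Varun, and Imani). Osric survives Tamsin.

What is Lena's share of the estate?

Lena receives €177,000.

The entire €1,327,500 passes to the descendants.
That amount (€1,327,500) is divided at the children's generation into 3 shares of €442,500. Osric takes €442,500. The 2 shares of the deceased (Dayo and Desmond) are combined into a pool of €885,000.
That pool (€885,000) is divided at the grandchildren's generation equally among Perrin, Lena, Noor, Varun, and Imani: €177,000 each.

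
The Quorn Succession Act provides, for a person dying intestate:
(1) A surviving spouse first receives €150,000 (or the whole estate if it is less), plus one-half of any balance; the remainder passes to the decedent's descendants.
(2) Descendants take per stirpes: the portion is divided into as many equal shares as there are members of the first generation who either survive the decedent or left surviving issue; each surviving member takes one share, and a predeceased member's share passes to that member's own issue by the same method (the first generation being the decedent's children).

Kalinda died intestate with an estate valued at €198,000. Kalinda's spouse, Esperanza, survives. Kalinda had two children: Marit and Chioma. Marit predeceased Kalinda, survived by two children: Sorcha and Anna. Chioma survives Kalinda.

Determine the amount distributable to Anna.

Anna receives €6,000.

Esperanza first takes €150,000, leaving a balance of €48,000. Esperanza then takes one-half of the balance (€24,000), for a total of €174,000. The remaining €24,000 passes to the descendants.
The descendants' portion (€24,000) is divided into 2 shares of €12,000: Chioma takes €12,000; Marit's €12,000 share passes to Marit's issue.
Marit's share (€12,000) is divided into 2 shares of €6,000: Sorcha and Anna each take €6,000.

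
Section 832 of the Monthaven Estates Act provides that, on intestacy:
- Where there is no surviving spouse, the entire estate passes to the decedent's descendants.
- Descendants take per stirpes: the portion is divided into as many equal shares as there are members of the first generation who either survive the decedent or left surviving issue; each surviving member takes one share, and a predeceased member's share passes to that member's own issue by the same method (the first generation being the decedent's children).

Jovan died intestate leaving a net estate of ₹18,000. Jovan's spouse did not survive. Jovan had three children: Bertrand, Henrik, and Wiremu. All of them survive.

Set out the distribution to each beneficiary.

The entire ₹18,000 passes to the descendants.
That amount (₹18,000) is divided into 3 shares of ₹6,000: Bertrand, Henrik, and Wiremu each take ₹6,000.

Bertrand: ₹6,000; Henrik: ₹6,000; Wiremu: ₹6,000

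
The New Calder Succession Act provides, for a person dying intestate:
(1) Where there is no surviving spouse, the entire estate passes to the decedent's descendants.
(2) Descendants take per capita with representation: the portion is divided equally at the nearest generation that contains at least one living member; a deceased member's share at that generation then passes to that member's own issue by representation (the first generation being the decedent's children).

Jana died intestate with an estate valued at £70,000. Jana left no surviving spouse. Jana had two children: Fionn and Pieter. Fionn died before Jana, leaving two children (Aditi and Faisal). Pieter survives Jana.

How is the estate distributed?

Aditi: £17,500; Faisal: £17,500; Pieter: £35,000

The entire £70,000 passes to the descendants.
That amount (£70,000) is divided into 2 shares of £35,000: Pieter takes £35,000; Fionn's £35,000 share passes to Fionn's issue.
Fionn's share (£35,000) is divided into 2 shares of £17,500: Aditi and Faisal each take £17,500.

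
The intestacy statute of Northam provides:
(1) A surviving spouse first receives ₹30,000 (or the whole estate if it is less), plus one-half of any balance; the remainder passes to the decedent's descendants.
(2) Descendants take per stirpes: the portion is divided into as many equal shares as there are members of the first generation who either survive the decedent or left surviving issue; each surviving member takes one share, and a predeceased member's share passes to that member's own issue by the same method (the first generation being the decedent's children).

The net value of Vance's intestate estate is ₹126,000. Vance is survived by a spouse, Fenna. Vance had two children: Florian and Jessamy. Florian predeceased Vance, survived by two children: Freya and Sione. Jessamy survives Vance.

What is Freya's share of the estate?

Freya receives ₹12,000.

Fenna first takes ₹30,000, leaving a balance of ₹96,000. Fenna then takes one-half of the balance (₹48,000), for a total of ₹78,000. The remaining ₹48,000 passes to the descendants.
The descendants' portion (₹48,000) is divided into 2 shares of ₹24,000: Jessamy takes ₹24,000; Florian's ₹24,000 share passes to Florian's issue.
Florian's share (₹24,000) is divided into 2 shares of ₹12,000: Freya and Sione each take ₹12,000.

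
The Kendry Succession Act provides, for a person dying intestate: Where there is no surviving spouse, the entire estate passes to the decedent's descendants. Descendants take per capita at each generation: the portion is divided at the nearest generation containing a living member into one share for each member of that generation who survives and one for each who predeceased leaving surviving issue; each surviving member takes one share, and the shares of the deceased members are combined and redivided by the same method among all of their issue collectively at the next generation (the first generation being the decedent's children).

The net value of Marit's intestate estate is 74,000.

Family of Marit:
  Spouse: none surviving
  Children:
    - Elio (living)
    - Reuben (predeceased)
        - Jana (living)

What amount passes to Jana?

The entire 74,000 passes to the descendants.
That amount (74,000) is divided at the children's generation into 2 shares of 37,000. Elio takes 37,000. The remaining share for the deceased Reuben (37,000) is carried to the next generation.
That pool (37,000) passes entirely to Jana, the sole taker at the grandchildren's generation.

Jana receives 37,000.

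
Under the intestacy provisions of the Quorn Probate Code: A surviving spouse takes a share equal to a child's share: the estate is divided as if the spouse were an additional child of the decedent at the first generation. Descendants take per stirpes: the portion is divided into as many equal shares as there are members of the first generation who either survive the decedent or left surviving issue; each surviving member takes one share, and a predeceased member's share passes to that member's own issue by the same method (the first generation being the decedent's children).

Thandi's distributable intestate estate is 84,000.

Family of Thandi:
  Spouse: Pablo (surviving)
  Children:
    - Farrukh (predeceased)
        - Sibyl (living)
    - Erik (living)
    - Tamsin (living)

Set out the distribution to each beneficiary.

Pablo: 21,000; Sibyl: 21,000; Erik: 21,000; Tamsin: 21,000

The spouse counts as an additional share at the children's level, so there are 4 primary shares of 21,000. Pablo takes one such share (21,000).
The children's combined portion (63,000) is divided into 3 shares of 21,000: Erik and Tamsin each take 21,000; Farrukh's 21,000 share passes to Farrukh's issue.
Farrukh's share (21,000) passes entirely to Sibyl.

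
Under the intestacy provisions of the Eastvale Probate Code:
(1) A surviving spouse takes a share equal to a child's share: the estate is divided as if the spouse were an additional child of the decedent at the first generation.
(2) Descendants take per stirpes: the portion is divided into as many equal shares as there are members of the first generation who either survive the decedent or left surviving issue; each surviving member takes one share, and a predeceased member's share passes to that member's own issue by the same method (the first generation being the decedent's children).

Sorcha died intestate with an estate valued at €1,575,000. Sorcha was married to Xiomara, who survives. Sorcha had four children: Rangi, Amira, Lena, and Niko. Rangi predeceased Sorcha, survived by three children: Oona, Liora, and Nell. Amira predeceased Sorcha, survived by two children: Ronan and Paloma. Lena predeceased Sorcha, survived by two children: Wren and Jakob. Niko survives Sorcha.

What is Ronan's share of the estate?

Ronan receives €157,500.

The spouse counts as an additional share at the children's level, so there are 5 primary shares of €315,000. Xiomara takes one such share (€315,000).
The children's combined portion (€1,260,000) is divided into 4 shares of €315,000: Niko takes €315,000; Rangi's €315,000 share passes to Rangi's issue; Amira's €315,000 share passes to Amira's issue; Lena's €315,000 share passes to Lena's issue.
Rangi's share (€315,000) is divided into 3 shares of €105,000: Oona, Liora, and Nell each take €105,000.
Amira's share (€315,000) is divided into 2 shares of €157,500: Ronan and Paloma each take €157,500.
Lena's share (€315,000) is divided into 2 shares of €157,500: Wren and Jakob each take €157,500.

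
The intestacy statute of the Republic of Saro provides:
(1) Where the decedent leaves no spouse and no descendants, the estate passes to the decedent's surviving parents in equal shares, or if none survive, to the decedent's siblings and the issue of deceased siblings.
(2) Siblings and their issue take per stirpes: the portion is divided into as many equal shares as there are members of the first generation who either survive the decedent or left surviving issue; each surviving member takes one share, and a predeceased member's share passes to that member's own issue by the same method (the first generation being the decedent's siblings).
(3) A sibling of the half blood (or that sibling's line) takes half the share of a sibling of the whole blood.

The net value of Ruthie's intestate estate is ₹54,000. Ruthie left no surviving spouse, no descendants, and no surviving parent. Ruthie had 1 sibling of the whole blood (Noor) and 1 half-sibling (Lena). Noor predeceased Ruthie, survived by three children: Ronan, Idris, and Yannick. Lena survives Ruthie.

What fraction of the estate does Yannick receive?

The entire ₹54,000 passes to the siblings and their issue.
Counting each half-blood sibling's line as half a unit, there are 3/2 units in ₹54,000, so one unit is ₹36,000. Whole-blood lines (Noor) take ₹36,000 each; half-blood lines (Lena) take ₹18,000 each.
Noor's share (₹36,000) is divided into 3 shares of ₹12,000: Ronan, Idris, and Yannick each take ₹12,000.

Yannick receives 2/9 of the estate.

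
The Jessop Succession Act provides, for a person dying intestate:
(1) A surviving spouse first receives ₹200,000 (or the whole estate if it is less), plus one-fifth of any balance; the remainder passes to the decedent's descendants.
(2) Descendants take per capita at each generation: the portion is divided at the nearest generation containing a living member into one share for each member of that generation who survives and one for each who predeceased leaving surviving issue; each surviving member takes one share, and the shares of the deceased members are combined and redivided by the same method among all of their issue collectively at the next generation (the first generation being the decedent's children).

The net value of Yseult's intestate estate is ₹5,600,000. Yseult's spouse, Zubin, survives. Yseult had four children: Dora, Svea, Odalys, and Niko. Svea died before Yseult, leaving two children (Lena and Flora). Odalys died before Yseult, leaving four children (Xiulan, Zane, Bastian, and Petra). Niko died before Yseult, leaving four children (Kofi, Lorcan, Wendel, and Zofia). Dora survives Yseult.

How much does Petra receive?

Petra receives ₹324,000.

Zubin first takes ₹200,000, leaving a balance of ₹5,400,000. Zubin then takes one-fifth of the balance (₹1,080,000), for a total of ₹1,280,000. The remaining ₹4,320,000 passes to the descendants.
The descendants' portion (₹4,320,000) is divided at the children's generation into 4 shares of ₹1,080,000. Dora takes ₹1,080,000. The 3 shares of the deceased (Svea, Odalys, and Niko) are combined into a pool of ₹3,240,000.
That pool (₹3,240,000) is divided at the grandchildren's generation equally among Lena, Flora, Xiulan, Zane, Bastian, Petra, Kofi, Lorcan, Wendel, and Zofia: ₹324,000 each.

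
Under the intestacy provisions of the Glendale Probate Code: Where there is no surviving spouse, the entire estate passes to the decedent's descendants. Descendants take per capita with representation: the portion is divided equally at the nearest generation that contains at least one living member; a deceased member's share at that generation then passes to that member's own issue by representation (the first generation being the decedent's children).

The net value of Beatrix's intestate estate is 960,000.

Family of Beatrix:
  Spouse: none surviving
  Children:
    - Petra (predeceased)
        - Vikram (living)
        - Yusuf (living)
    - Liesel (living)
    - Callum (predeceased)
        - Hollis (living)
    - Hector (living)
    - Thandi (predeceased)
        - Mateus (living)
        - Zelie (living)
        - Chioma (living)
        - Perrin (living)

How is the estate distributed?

Vikram: 96,000; Yusuf: 96,000; Liesel: 192,000; Hollis: 192,000; Hector: 192,000; Mateus: 48,000; Zelie: 48,000; Chioma: 48,000; Perrin: 48,000

The entire 960,000 passes to the descendants.
That amount (960,000) is divided into 5 shares of 192,000: Liesel and Hector each take 192,000; Petra's 192,000 share passes to Petra's issue; Callum's 192,000 share passes to Callum's issue; Thandi's 192,000 share passes to Thandi's issue.
Petra's share (192,000) is divided into 2 shares of 96,000: Vikram and Yusuf each take 96,000.
Callum's share (192,000) passes entirely to Hollis.
Thandi's share (192,000) is divided into 4 shares of 48,000: Mateus, Zelie, Chioma, and Perrin each take 48,000.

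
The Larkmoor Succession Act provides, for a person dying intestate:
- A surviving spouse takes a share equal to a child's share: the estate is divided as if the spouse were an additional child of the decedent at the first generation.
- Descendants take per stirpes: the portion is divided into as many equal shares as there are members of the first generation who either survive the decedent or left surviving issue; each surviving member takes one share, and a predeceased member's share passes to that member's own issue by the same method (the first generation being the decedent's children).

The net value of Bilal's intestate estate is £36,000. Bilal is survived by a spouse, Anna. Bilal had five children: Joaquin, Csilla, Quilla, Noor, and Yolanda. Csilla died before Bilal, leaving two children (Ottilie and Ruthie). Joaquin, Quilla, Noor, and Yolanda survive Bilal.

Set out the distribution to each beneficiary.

The spouse counts as an additional share at the children's level, so there are 6 primary shares of £6,000. Anna takes one such share (£6,000).
The children's combined portion (£30,000) is divided into 5 shares of £6,000: Joaquin, Quilla, Noor, and Yolanda each take £6,000; Csilla's £6,000 share passes to Csilla's issue.
Csilla's share (£6,000) is divided into 2 shares of £3,000: Ottilie and Ruthie each take £3,000.

Anna: £6,000; Joaquin: £6,000; Ottilie: £3,000; Ruthie: £3,000; Quilla: £6,000; Noor: £6,000; Yolanda: £6,000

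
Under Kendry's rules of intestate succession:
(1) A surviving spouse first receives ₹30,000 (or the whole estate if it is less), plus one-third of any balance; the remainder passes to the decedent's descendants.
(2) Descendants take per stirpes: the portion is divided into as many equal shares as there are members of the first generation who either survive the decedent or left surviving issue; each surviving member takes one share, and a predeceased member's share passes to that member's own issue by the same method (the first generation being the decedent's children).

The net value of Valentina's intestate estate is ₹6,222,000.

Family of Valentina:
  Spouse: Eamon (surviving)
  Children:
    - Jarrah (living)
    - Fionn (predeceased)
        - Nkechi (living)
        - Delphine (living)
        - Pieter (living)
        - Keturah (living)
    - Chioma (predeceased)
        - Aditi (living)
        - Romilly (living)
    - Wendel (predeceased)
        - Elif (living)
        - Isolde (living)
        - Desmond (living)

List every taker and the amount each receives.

Eamon first takes ₹30,000, leaving a balance of ₹6,192,000. Eamon then takes one-third of the balance (₹2,064,000), for a total of ₹2,094,000. The remaining ₹4,128,000 passes to the descendants.
The descendants' portion (₹4,128,000) is divided into 4 shares of ₹1,032,000: Jarrah takes ₹1,032,000; Fionn's ₹1,032,000 share passes to Fionn's issue; Chioma's ₹1,032,000 share passes to Chioma's issue; Wendel's ₹1,032,000 share passes to Wendel's issue.
Fionn's share (₹1,032,000) is divided into 4 shares of ₹258,000: Nkechi, Delphine, Pieter, and Keturah each take ₹258,000.
Chioma's share (₹1,032,000) is divided into 2 shares of ₹516,000: Aditi and Romilly each take ₹516,000.
Wendel's share (₹1,032,000) is divided into 3 shares of ₹344,000: Elif, Isolde, and Desmond each take ₹344,000.

Eamon: ₹2,094,000; Jarrah: ₹1,032,000; Nkechi: ₹258,000; Delphine: ₹258,000; Pieter: ₹258,000; Keturah: ₹258,000; Aditi: ₹516,000; Romilly: ₹516,000; Elif: ₹344,000; Isolde: ₹344,000; Desmond: ₹344,000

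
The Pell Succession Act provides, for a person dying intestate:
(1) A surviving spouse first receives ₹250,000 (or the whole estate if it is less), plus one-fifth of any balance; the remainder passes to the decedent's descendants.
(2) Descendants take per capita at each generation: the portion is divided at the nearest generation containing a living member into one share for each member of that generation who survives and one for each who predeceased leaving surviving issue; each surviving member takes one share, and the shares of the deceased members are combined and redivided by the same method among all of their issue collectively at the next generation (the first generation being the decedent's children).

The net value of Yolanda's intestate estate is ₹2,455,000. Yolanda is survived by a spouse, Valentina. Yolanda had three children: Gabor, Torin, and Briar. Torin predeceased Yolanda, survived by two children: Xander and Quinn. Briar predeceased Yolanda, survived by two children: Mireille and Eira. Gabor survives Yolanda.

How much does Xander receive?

Xander receives ₹294,000.

Valentina first takes ₹250,000, leaving a balance of ₹2,205,000. Valentina then takes one-fifth of the balance (₹441,000), for a total of ₹691,000. The remaining ₹1,764,000 passes to the descendants.
The descendants' portion (₹1,764,000) is divided at the children's generation into 3 shares of ₹588,000. Gabor takes ₹588,000. The 2 shares of the deceased (Torin and Briar) are combined into a pool of ₹1,176,000.
That pool (₹1,176,000) is divided at the grandchildren's generation equally among Xander, Quinn, Mireille, and Eira: ₹294,000 each.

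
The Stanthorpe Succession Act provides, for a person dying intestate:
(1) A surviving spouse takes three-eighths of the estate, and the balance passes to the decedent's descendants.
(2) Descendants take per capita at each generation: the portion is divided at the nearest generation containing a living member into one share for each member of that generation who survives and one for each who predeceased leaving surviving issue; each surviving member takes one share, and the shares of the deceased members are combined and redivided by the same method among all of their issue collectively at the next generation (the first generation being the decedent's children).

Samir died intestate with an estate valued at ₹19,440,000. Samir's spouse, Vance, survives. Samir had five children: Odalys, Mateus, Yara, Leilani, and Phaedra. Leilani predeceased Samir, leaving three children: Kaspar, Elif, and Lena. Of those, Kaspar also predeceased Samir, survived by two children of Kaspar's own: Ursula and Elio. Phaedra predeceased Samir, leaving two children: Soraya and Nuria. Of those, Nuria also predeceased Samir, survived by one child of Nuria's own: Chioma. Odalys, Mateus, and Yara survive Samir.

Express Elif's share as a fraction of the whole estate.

Vance takes three-eighths of ₹19,440,000 = ₹7,290,000. The remaining ₹12,150,000 passes to the descendants.
The descendants' portion (₹12,150,000) is divided at the children's generation into 5 shares of ₹2,430,000. Odalys, Mateus, and Yara each take ₹2,430,000. The 2 shares of the deceased (Leilani and Phaedra) are combined into a pool of ₹4,860,000.
That pool (₹4,860,000) is divided at the grandchildren's generation into 5 shares of ₹972,000. Elif, Lena, and Soraya each take ₹972,000. The 2 shares of the deceased (Kaspar and Nuria) are combined into a pool of ₹1,944,000.
That pool (₹1,944,000) is divided at the great-grandchildren's generation equally among Ursula, Elio, and Chioma: ₹648,000 each.

Elif receives 1/20 of the estate.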